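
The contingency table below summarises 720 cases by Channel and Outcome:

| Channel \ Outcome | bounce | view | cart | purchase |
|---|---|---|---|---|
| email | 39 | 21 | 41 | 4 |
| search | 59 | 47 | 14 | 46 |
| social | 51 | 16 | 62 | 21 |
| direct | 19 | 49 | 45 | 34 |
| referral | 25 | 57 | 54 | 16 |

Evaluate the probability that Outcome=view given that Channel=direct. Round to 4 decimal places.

Total with Channel=direct: 19 + 49 + 45 + 34 = 147.
P(Outcome=view | Channel=direct) = 49/147 = 0.3333.

0.3333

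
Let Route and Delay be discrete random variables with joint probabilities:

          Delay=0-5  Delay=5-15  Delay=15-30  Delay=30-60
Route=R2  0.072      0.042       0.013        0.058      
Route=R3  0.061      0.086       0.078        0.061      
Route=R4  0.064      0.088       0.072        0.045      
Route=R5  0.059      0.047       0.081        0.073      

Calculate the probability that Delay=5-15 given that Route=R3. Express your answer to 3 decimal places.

0.301

P(Route=R3) = 0.061 + 0.086 + 0.078 + 0.061 = 0.286.
P(Delay=5-15 | Route=R3) = 0.086/0.286 = 0.301.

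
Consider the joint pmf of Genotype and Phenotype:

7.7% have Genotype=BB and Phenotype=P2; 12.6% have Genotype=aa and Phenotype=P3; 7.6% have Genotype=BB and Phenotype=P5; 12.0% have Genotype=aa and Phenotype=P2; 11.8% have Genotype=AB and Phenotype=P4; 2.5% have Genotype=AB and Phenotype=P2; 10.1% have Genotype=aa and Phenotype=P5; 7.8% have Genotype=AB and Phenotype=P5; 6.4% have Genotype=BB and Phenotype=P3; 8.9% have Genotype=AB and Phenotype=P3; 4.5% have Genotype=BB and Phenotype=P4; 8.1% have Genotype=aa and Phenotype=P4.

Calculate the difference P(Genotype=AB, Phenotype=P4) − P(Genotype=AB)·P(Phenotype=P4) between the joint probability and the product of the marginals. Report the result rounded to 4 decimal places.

0.0424

P(Genotype=AB) = 0.025 + 0.089 + 0.118 + 0.078 = 0.310.
P(Phenotype=P4) = 0.081 + 0.118 + 0.045 = 0.244.
P(Genotype=AB, Phenotype=P4) − P(Genotype=AB)P(Phenotype=P4) = 0.118 − 0.310×0.244 = 0.0424.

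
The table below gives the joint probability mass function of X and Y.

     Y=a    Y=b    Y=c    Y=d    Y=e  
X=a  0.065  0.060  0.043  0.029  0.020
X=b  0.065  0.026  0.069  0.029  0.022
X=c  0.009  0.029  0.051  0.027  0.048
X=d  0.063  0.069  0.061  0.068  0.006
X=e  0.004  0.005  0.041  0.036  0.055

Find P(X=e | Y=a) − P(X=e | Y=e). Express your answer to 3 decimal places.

P(Y=a) = 0.065 + 0.065 + 0.009 + 0.063 + 0.004 = 0.206; P(X=e | Y=a) = 0.004/0.206 = 0.0194.
P(Y=e) = 0.020 + 0.022 + 0.048 + 0.006 + 0.055 = 0.151; P(X=e | Y=e) = 0.055/0.151 = 0.3642.
Difference = -0.345.

-0.345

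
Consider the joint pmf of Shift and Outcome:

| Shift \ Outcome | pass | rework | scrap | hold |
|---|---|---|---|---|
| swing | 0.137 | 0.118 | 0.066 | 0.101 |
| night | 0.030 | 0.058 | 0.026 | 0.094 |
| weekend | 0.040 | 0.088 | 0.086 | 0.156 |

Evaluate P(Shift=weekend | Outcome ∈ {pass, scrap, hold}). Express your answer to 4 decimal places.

0.3832

P(Outcome=pass) = 0.137 + 0.030 + 0.040 = 0.207.
P(Outcome=scrap) = 0.066 + 0.026 + 0.086 = 0.178.
P(Outcome=hold) = 0.101 + 0.094 + 0.156 = 0.351.
P(Outcome ∈ {pass, scrap, hold}) = 0.207 + 0.178 + 0.351 = 0.736; P(Shift=weekend, Outcome ∈ {pass, scrap, hold}) = 0.040 + 0.086 + 0.156 = 0.282.
P(Shift=weekend | Outcome ∈ {pass, scrap, hold}) = 0.282/0.736 = 0.3832.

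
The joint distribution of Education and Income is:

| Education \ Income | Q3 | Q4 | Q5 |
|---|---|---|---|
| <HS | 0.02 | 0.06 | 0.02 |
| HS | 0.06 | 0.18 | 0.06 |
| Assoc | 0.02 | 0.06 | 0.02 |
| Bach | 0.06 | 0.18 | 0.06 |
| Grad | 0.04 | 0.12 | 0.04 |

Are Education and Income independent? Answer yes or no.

yes

Every cell satisfies P(Education,Income) = P(Education)·P(Income). For instance P(Education=Bach) = 0.30, P(Income=Q5) = 0.20, and 0.30×0.20 = 0.06 matches the joint entry. So Education and Income are independent.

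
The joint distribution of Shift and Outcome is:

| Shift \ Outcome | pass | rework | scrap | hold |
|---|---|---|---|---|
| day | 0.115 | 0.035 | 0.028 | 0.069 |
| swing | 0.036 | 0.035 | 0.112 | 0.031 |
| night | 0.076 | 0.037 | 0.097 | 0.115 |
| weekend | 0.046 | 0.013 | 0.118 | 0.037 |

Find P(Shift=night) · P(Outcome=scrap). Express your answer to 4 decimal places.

0.1154

P(Shift=night) = 0.076 + 0.037 + 0.097 + 0.115 = 0.325.
P(Outcome=scrap) = 0.028 + 0.112 + 0.097 + 0.118 = 0.355.
Product: 0.325 × 0.355 = 0.1154.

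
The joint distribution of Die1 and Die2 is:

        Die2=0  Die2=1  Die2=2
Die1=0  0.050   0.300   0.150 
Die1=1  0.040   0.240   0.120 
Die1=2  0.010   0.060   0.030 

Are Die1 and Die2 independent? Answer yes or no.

yes

Every cell satisfies P(Die1,Die2) = P(Die1)·P(Die2). For instance P(Die1=2) = 0.100, P(Die2=0) = 0.100, and 0.100×0.100 = 0.010 matches the joint entry. So Die1 and Die2 are independent.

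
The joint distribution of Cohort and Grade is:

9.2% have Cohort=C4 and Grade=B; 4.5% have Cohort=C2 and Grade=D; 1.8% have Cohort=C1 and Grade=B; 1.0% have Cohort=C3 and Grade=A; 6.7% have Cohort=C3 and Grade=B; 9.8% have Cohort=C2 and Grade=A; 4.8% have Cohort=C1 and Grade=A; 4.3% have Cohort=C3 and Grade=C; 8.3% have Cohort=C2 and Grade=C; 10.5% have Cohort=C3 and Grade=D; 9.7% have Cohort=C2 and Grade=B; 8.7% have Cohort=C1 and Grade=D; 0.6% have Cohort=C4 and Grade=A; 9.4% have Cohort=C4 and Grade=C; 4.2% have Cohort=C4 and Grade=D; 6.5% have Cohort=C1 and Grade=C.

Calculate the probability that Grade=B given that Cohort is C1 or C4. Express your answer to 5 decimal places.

P(Cohort=C1) = 0.048 + 0.018 + 0.065 + 0.087 = 0.218.
P(Cohort=C4) = 0.006 + 0.092 + 0.094 + 0.042 = 0.234.
P(Cohort ∈ {C1, C4}) = 0.218 + 0.234 = 0.452; P(Grade=B, Cohort ∈ {C1, C4}) = 0.018 + 0.092 = 0.110.
P(Grade=B | Cohort ∈ {C1, C4}) = 0.110/0.452 = 0.24336.

0.24336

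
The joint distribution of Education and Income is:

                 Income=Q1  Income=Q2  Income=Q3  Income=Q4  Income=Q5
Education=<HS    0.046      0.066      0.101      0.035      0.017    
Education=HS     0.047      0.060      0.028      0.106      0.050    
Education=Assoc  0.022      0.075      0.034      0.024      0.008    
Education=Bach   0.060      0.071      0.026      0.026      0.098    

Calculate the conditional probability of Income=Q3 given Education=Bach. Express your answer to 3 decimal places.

0.093

P(Education=Bach) = 0.060 + 0.071 + 0.026 + 0.026 + 0.098 = 0.281.
P(Income=Q3 | Education=Bach) = 0.026/0.281 = 0.093.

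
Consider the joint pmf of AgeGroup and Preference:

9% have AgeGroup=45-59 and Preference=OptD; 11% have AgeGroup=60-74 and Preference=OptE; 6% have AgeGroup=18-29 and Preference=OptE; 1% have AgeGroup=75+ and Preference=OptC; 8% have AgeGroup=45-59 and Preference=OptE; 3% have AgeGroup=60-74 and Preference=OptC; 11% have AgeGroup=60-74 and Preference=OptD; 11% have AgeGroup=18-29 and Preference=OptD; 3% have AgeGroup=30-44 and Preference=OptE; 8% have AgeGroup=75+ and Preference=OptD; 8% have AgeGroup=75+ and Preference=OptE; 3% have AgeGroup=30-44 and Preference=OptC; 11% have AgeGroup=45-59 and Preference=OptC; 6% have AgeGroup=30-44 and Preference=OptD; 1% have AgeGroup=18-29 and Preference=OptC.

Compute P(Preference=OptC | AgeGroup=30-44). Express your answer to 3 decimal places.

P(AgeGroup=30-44) = 0.03 + 0.06 + 0.03 = 0.12.
P(Preference=OptC | AgeGroup=30-44) = 0.03/0.12 = 0.250.

0.250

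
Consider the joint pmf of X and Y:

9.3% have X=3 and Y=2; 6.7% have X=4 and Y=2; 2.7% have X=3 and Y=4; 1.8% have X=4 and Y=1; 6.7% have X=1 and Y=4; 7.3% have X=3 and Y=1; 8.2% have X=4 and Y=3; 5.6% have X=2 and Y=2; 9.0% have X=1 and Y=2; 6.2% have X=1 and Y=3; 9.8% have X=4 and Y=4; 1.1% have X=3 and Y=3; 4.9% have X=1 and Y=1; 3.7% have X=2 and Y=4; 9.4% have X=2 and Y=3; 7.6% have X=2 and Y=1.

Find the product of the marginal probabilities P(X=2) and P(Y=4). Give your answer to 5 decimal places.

0.06023

P(X=2) = 0.076 + 0.056 + 0.094 + 0.037 = 0.263.
P(Y=4) = 0.067 + 0.037 + 0.027 + 0.098 = 0.229.
Product: 0.263 × 0.229 = 0.06023.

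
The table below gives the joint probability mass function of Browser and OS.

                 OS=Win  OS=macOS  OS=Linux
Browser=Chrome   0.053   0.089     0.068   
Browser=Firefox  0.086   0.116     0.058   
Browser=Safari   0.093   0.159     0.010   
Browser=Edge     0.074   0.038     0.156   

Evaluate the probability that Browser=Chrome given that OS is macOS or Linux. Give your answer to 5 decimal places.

0.22622

P(OS=macOS) = 0.089 + 0.116 + 0.159 + 0.038 = 0.402.
P(OS=Linux) = 0.068 + 0.058 + 0.010 + 0.156 = 0.292.
P(OS ∈ {macOS, Linux}) = 0.402 + 0.292 = 0.694; P(Browser=Chrome, OS ∈ {macOS, Linux}) = 0.089 + 0.068 = 0.157.
P(Browser=Chrome | OS ∈ {macOS, Linux}) = 0.157/0.694 = 0.22622.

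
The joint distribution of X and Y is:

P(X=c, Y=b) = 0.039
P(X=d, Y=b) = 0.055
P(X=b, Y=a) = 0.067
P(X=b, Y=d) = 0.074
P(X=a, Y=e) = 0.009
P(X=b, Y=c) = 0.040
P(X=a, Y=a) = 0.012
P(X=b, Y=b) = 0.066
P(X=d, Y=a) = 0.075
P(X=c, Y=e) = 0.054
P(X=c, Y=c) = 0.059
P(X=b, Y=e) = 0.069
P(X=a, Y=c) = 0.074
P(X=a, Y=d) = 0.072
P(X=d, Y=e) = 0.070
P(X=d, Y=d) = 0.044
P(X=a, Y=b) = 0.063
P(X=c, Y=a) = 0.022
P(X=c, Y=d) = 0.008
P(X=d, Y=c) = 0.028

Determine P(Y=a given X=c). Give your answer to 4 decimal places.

P(X=c) = 0.022 + 0.039 + 0.059 + 0.008 + 0.054 = 0.182.
P(Y=a | X=c) = 0.022/0.182 = 0.1209.

0.1209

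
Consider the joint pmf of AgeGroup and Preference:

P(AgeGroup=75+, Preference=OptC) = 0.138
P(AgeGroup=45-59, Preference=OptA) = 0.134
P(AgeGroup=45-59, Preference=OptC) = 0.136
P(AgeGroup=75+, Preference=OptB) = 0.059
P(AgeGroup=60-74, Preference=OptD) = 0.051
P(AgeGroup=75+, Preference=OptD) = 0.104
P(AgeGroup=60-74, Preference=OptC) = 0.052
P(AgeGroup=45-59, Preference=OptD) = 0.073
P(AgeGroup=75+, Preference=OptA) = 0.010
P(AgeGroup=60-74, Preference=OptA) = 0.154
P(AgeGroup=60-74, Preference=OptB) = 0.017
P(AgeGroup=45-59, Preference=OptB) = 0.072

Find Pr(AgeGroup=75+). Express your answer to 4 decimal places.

P(AgeGroup=75+) = 0.010 + 0.059 + 0.138 + 0.104 = 0.311.

0.3110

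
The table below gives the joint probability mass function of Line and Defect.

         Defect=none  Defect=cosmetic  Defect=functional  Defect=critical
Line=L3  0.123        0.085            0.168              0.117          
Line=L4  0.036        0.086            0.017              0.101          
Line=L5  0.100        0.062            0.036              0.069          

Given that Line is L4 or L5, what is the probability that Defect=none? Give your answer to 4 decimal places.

P(Line=L4) = 0.036 + 0.086 + 0.017 + 0.101 = 0.240.
P(Line=L5) = 0.100 + 0.062 + 0.036 + 0.069 = 0.267.
P(Line ∈ {L4, L5}) = 0.240 + 0.267 = 0.507; P(Defect=none, Line ∈ {L4, L5}) = 0.036 + 0.100 = 0.136.
P(Defect=none | Line ∈ {L4, L5}) = 0.136/0.507 = 0.2682.

0.2682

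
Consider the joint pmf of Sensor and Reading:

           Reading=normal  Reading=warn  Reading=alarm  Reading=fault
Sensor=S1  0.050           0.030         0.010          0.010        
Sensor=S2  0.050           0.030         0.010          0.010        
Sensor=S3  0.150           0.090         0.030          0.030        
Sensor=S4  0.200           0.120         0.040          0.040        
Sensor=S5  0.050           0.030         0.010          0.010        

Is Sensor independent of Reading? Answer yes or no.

Every cell satisfies P(Sensor,Reading) = P(Sensor)·P(Reading). For instance P(Sensor=S1) = 0.100, P(Reading=fault) = 0.100, and 0.100×0.100 = 0.010 matches the joint entry. So Sensor and Reading are independent.

yes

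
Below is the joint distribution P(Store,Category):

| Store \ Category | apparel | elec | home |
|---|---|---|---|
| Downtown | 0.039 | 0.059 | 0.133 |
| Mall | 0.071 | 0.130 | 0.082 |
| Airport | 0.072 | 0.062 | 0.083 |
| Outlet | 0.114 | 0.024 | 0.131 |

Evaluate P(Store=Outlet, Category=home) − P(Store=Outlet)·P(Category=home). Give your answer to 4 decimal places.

0.0156

P(Store=Outlet) = 0.114 + 0.024 + 0.131 = 0.269.
P(Category=home) = 0.133 + 0.082 + 0.083 + 0.131 = 0.429.
P(Store=Outlet, Category=home) − P(Store=Outlet)P(Category=home) = 0.131 − 0.269×0.429 = 0.0156.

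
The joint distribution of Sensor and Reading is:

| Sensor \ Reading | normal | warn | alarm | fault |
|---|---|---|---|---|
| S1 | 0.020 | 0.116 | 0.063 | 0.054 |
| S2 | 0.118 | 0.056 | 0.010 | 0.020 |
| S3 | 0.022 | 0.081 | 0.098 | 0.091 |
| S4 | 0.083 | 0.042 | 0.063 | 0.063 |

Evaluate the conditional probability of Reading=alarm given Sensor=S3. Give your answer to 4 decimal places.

P(Sensor=S3) = 0.022 + 0.081 + 0.098 + 0.091 = 0.292.
P(Reading=alarm | Sensor=S3) = 0.098/0.292 = 0.3356.

0.3356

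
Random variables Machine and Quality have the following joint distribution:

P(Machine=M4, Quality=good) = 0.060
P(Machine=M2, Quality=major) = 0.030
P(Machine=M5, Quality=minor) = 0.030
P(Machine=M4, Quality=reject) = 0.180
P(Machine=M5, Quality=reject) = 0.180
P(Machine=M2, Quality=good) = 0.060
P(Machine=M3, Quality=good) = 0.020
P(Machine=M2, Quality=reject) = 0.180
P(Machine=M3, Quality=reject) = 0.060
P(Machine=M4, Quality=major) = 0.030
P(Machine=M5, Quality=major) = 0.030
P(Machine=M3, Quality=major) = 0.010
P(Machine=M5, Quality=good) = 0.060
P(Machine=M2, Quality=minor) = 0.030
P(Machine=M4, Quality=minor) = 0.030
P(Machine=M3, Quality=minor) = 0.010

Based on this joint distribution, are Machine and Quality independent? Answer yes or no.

Every cell satisfies P(Machine,Quality) = P(Machine)·P(Quality). For instance P(Machine=M3) = 0.100, P(Quality=good) = 0.200, and 0.100×0.200 = 0.020 matches the joint entry. So Machine and Quality are independent.

yes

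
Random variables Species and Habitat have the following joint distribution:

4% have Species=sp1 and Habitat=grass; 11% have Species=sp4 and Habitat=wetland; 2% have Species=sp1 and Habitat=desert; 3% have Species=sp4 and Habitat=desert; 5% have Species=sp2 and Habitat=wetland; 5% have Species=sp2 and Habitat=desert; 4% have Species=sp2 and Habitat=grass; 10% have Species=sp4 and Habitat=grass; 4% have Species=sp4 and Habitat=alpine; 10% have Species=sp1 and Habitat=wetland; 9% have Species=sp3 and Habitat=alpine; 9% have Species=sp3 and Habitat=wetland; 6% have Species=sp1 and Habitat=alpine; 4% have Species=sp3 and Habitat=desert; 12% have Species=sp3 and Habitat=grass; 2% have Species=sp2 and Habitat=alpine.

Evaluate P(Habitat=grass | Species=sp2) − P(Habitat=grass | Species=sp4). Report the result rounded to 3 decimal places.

P(Species=sp2) = 0.04 + 0.05 + 0.05 + 0.02 = 0.16; P(Habitat=grass | Species=sp2) = 0.04/0.16 = 0.2500.
P(Species=sp4) = 0.10 + 0.11 + 0.03 + 0.04 = 0.28; P(Habitat=grass | Species=sp4) = 0.10/0.28 = 0.3571.
Difference = -0.107.

-0.107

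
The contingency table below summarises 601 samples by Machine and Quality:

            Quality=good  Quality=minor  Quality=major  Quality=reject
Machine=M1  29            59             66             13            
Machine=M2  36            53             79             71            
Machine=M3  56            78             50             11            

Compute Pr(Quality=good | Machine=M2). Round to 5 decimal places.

0.15063

Total with Machine=M2: 36 + 53 + 79 + 71 = 239.
P(Quality=good | Machine=M2) = 36/239 = 0.15063.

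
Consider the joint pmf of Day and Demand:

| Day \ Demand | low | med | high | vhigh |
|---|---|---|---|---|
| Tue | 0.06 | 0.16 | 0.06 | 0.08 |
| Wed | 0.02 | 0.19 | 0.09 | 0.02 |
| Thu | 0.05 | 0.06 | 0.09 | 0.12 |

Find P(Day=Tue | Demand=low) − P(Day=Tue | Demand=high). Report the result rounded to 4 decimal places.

P(Demand=low) = 0.06 + 0.02 + 0.05 = 0.13; P(Day=Tue | Demand=low) = 0.06/0.13 = 0.46154.
P(Demand=high) = 0.06 + 0.09 + 0.09 = 0.24; P(Day=Tue | Demand=high) = 0.06/0.24 = 0.25000.
Difference = 0.2115.

0.2115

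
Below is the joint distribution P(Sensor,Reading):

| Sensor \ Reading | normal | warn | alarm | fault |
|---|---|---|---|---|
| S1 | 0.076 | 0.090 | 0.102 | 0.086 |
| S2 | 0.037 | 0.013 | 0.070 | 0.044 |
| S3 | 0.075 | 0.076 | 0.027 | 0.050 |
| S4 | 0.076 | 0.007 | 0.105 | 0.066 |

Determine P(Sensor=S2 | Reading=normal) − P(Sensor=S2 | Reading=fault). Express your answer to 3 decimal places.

P(Reading=normal) = 0.076 + 0.037 + 0.075 + 0.076 = 0.264; P(Sensor=S2 | Reading=normal) = 0.037/0.264 = 0.1402.
P(Reading=fault) = 0.086 + 0.044 + 0.050 + 0.066 = 0.246; P(Sensor=S2 | Reading=fault) = 0.044/0.246 = 0.1789.
Difference = -0.039.

-0.039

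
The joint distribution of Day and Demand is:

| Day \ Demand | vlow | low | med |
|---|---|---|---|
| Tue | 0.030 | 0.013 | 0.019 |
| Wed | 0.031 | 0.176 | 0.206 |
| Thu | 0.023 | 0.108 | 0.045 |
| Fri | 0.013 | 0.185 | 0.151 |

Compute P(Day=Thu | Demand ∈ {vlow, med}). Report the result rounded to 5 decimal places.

P(Demand=vlow) = 0.030 + 0.031 + 0.023 + 0.013 = 0.097.
P(Demand=med) = 0.019 + 0.206 + 0.045 + 0.151 = 0.421.
P(Demand ∈ {vlow, med}) = 0.097 + 0.421 = 0.518; P(Day=Thu, Demand ∈ {vlow, med}) = 0.023 + 0.045 = 0.068.
P(Day=Thu | Demand ∈ {vlow, med}) = 0.068/0.518 = 0.13127.

0.13127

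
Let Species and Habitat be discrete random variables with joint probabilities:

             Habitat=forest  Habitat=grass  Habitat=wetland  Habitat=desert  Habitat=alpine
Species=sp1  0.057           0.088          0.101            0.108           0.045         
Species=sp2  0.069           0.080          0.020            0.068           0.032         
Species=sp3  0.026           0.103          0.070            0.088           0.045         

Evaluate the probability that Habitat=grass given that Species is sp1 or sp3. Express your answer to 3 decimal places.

0.261

P(Species=sp1) = 0.057 + 0.088 + 0.101 + 0.108 + 0.045 = 0.399.
P(Species=sp3) = 0.026 + 0.103 + 0.070 + 0.088 + 0.045 = 0.332.
P(Species ∈ {sp1, sp3}) = 0.399 + 0.332 = 0.731; P(Habitat=grass, Species ∈ {sp1, sp3}) = 0.088 + 0.103 = 0.191.
P(Habitat=grass | Species ∈ {sp1, sp3}) = 0.191/0.731 = 0.261.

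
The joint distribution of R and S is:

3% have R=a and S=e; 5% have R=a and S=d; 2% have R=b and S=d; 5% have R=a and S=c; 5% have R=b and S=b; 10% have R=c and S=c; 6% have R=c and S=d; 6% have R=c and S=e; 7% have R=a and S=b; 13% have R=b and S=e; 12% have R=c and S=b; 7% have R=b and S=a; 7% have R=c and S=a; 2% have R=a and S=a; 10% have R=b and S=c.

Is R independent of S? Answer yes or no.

no

P(R=b) = 0.37 and P(S=e) = 0.22, so their product is 0.0814, but P(R=b, S=e) = 0.13. Since these differ, R and S are not independent.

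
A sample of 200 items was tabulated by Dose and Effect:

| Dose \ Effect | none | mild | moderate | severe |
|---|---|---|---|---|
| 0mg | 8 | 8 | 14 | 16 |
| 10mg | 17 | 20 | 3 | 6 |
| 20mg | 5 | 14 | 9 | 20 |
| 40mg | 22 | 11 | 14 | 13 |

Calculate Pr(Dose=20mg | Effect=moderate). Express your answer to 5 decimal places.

0.22500

Total with Effect=moderate: 14 + 3 + 9 + 14 = 40.
P(Dose=20mg | Effect=moderate) = 9/40 = 0.22500.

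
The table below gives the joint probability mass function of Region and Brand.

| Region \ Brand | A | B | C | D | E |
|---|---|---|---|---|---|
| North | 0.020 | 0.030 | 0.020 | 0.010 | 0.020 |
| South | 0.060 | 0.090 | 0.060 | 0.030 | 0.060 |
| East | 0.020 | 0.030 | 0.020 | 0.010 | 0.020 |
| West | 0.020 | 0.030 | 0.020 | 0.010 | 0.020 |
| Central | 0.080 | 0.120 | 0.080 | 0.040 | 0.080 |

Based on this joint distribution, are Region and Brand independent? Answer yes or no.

yes

Every cell satisfies P(Region,Brand) = P(Region)·P(Brand). For instance P(Region=North) = 0.100, P(Brand=E) = 0.200, and 0.100×0.200 = 0.020 matches the joint entry. So Region and Brand are independent.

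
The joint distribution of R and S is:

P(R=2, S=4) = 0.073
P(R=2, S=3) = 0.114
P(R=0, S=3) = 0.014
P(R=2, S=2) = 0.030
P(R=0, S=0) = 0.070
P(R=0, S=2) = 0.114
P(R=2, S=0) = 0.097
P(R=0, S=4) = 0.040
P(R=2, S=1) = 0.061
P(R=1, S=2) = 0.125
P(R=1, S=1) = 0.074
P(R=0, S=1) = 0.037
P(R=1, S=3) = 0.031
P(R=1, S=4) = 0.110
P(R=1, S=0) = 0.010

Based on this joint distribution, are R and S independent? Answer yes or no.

no

P(R=2) = 0.375 and P(S=2) = 0.269, so their product is 0.10088, but P(R=2, S=2) = 0.030. Since these differ, R and S are not independent.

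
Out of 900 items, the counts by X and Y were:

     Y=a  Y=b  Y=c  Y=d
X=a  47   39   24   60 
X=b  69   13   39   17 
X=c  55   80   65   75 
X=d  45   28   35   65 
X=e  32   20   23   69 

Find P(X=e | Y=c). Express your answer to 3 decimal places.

0.124

Total with Y=c: 24 + 39 + 65 + 35 + 23 = 186.
P(X=e | Y=c) = 23/186 = 0.124.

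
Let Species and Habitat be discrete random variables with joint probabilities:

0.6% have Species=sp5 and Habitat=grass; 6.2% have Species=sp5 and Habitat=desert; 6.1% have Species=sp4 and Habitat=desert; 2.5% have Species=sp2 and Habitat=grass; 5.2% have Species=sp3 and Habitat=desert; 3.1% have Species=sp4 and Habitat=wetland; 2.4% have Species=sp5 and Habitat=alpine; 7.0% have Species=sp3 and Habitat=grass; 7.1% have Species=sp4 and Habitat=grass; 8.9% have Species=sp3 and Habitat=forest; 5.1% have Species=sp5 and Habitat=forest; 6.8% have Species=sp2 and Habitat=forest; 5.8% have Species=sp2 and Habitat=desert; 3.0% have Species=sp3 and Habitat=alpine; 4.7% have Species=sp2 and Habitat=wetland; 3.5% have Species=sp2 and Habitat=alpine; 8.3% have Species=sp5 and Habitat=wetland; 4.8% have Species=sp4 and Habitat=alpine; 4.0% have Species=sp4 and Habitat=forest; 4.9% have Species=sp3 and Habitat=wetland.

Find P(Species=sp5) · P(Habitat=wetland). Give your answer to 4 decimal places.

0.0475

P(Species=sp5) = 0.051 + 0.006 + 0.083 + 0.062 + 0.024 = 0.226.
P(Habitat=wetland) = 0.047 + 0.049 + 0.031 + 0.083 = 0.210.
Product: 0.226 × 0.210 = 0.0475.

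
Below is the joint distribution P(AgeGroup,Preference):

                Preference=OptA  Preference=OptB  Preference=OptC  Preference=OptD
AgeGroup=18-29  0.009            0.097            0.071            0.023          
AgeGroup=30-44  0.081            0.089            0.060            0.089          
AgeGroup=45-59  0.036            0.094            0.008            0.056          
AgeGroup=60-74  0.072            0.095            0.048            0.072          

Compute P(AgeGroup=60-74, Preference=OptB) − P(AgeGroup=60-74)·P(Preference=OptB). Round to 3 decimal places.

P(AgeGroup=60-74) = 0.072 + 0.095 + 0.048 + 0.072 = 0.287.
P(Preference=OptB) = 0.097 + 0.089 + 0.094 + 0.095 = 0.375.
P(AgeGroup=60-74, Preference=OptB) − P(AgeGroup=60-74)P(Preference=OptB) = 0.095 − 0.287×0.375 = -0.013.

-0.013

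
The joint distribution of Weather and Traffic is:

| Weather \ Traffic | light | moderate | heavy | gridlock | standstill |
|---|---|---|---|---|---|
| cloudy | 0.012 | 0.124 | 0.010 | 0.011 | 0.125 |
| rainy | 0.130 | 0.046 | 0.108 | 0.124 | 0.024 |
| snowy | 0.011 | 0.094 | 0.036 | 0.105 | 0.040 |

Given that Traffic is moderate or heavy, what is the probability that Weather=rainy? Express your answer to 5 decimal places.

0.36842

P(Traffic=moderate) = 0.124 + 0.046 + 0.094 = 0.264.
P(Traffic=heavy) = 0.010 + 0.108 + 0.036 = 0.154.
P(Traffic ∈ {moderate, heavy}) = 0.264 + 0.154 = 0.418; P(Weather=rainy, Traffic ∈ {moderate, heavy}) = 0.046 + 0.108 = 0.154.
P(Weather=rainy | Traffic ∈ {moderate, heavy}) = 0.154/0.418 = 0.36842.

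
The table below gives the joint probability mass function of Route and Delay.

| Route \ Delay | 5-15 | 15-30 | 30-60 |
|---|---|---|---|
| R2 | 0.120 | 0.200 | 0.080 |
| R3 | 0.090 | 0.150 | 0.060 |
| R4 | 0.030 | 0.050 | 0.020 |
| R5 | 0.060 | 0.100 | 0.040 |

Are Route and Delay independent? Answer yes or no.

yes

Every cell satisfies P(Route,Delay) = P(Route)·P(Delay). For instance P(Route=R4) = 0.100, P(Delay=15-30) = 0.500, and 0.100×0.500 = 0.050 matches the joint entry. So Route and Delay are independent.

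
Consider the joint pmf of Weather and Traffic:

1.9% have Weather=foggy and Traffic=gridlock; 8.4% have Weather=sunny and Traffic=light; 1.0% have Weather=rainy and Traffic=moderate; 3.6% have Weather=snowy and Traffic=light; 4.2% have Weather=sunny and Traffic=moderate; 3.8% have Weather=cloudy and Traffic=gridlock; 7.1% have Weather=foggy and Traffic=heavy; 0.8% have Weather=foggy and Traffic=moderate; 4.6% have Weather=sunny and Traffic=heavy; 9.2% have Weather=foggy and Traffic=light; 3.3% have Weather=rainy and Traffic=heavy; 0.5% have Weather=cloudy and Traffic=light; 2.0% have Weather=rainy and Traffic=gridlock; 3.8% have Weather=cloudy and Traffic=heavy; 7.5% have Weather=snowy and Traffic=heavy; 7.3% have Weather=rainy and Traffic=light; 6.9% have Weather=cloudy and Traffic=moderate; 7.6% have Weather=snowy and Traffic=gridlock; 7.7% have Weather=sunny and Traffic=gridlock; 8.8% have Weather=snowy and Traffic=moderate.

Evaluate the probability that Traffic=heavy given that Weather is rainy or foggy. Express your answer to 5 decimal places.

P(Weather=rainy) = 0.073 + 0.010 + 0.033 + 0.020 = 0.136.
P(Weather=foggy) = 0.092 + 0.008 + 0.071 + 0.019 = 0.190.
P(Weather ∈ {rainy, foggy}) = 0.136 + 0.190 = 0.326; P(Traffic=heavy, Weather ∈ {rainy, foggy}) = 0.033 + 0.071 = 0.104.
P(Traffic=heavy | Weather ∈ {rainy, foggy}) = 0.104/0.326 = 0.31902.

0.31902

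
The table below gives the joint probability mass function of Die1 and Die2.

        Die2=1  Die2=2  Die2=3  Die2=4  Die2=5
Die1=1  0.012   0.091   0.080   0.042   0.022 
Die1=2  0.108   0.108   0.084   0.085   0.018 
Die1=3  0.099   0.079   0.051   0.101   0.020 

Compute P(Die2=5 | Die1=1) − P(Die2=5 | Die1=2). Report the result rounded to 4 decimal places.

P(Die1=1) = 0.012 + 0.091 + 0.080 + 0.042 + 0.022 = 0.247; P(Die2=5 | Die1=1) = 0.022/0.247 = 0.08907.
P(Die1=2) = 0.108 + 0.108 + 0.084 + 0.085 + 0.018 = 0.403; P(Die2=5 | Die1=2) = 0.018/0.403 = 0.04467.
Difference = 0.0444.

0.0444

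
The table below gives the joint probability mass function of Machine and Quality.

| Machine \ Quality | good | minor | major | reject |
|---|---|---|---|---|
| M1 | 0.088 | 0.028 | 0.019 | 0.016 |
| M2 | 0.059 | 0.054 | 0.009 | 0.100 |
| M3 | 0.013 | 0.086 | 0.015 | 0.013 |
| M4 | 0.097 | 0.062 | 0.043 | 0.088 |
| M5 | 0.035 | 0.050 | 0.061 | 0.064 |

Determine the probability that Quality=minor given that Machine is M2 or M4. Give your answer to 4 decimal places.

P(Machine=M2) = 0.059 + 0.054 + 0.009 + 0.100 = 0.222.
P(Machine=M4) = 0.097 + 0.062 + 0.043 + 0.088 = 0.290.
P(Machine ∈ {M2, M4}) = 0.222 + 0.290 = 0.512; P(Quality=minor, Machine ∈ {M2, M4}) = 0.054 + 0.062 = 0.116.
P(Quality=minor | Machine ∈ {M2, M4}) = 0.116/0.512 = 0.2266.

0.2266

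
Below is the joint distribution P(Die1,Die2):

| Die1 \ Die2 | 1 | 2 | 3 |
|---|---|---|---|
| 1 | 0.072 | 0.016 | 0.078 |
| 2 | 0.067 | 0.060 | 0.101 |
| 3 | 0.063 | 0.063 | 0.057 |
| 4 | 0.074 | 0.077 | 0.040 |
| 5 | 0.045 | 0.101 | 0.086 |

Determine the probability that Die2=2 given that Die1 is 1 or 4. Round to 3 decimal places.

P(Die1=1) = 0.072 + 0.016 + 0.078 = 0.166.
P(Die1=4) = 0.074 + 0.077 + 0.040 = 0.191.
P(Die1 ∈ {1, 4}) = 0.166 + 0.191 = 0.357; P(Die2=2, Die1 ∈ {1, 4}) = 0.016 + 0.077 = 0.093.
P(Die2=2 | Die1 ∈ {1, 4}) = 0.093/0.357 = 0.261.

0.261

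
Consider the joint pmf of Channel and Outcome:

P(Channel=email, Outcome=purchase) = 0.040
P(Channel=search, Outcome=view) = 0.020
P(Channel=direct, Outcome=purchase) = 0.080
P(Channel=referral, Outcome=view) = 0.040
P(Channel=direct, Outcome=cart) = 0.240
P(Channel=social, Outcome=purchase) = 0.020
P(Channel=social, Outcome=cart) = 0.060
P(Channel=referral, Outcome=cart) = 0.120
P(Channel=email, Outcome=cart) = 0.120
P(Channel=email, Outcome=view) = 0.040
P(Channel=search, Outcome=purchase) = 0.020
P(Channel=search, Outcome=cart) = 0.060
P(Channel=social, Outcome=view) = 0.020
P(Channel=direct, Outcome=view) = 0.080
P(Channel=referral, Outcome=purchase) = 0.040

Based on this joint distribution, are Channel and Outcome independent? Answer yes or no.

yes

Every cell satisfies P(Channel,Outcome) = P(Channel)·P(Outcome). For instance P(Channel=search) = 0.100, P(Outcome=purchase) = 0.200, and 0.100×0.200 = 0.020 matches the joint entry. So Channel and Outcome are independent.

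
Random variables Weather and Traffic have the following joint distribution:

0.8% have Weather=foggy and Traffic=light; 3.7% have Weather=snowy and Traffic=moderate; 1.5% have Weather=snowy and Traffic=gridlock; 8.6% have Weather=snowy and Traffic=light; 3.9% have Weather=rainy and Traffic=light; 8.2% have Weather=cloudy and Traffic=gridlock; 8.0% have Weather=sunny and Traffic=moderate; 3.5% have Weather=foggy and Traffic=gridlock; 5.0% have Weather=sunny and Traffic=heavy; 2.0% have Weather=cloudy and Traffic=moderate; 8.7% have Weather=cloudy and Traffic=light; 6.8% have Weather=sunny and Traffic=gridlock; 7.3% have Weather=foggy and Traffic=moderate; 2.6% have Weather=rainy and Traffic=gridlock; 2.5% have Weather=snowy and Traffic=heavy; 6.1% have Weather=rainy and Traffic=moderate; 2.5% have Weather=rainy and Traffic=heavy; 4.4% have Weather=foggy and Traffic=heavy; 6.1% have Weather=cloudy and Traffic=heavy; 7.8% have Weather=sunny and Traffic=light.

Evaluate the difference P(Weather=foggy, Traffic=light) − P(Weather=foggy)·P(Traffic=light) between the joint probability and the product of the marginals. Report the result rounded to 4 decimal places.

P(Weather=foggy) = 0.008 + 0.073 + 0.044 + 0.035 = 0.160.
P(Traffic=light) = 0.078 + 0.087 + 0.039 + 0.086 + 0.008 = 0.298.
P(Weather=foggy, Traffic=light) − P(Weather=foggy)P(Traffic=light) = 0.008 − 0.160×0.298 = -0.0397.

-0.0397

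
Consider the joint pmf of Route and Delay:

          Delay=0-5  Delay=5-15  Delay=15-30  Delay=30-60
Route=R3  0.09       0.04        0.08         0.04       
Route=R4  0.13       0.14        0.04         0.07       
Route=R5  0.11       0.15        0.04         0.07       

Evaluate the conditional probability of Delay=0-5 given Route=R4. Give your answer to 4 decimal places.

P(Route=R4) = 0.13 + 0.14 + 0.04 + 0.07 = 0.38.
P(Delay=0-5 | Route=R4) = 0.13/0.38 = 0.3421.

0.3421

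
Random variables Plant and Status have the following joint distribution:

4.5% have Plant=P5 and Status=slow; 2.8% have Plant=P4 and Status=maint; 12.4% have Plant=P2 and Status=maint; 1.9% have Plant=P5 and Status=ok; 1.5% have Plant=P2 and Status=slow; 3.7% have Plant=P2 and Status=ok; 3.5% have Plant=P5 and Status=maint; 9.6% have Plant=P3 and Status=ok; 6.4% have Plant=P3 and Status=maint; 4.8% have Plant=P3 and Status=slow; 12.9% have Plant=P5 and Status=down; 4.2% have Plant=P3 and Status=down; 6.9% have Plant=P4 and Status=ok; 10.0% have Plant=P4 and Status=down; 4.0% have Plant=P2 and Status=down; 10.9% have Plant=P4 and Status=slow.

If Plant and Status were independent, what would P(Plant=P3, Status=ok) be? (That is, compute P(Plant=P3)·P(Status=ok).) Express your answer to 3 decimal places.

P(Plant=P3) = 0.096 + 0.048 + 0.042 + 0.064 = 0.250.
P(Status=ok) = 0.037 + 0.096 + 0.069 + 0.019 = 0.221.
Product: 0.250 × 0.221 = 0.055.

0.055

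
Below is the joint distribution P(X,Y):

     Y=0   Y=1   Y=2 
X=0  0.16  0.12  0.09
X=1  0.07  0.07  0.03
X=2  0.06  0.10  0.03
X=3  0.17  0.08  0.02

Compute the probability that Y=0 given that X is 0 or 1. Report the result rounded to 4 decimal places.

P(X=0) = 0.16 + 0.12 + 0.09 = 0.37.
P(X=1) = 0.07 + 0.07 + 0.03 = 0.17.
P(X ∈ {0, 1}) = 0.37 + 0.17 = 0.54; P(Y=0, X ∈ {0, 1}) = 0.16 + 0.07 = 0.23.
P(Y=0 | X ∈ {0, 1}) = 0.23/0.54 = 0.4259.

0.4259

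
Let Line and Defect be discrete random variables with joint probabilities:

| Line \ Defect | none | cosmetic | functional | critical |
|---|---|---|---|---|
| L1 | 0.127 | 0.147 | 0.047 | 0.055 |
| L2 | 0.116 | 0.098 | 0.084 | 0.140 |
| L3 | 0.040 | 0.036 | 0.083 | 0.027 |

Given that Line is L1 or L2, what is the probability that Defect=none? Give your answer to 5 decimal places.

0.29853

P(Line=L1) = 0.127 + 0.147 + 0.047 + 0.055 = 0.376.
P(Line=L2) = 0.116 + 0.098 + 0.084 + 0.140 = 0.438.
P(Line ∈ {L1, L2}) = 0.376 + 0.438 = 0.814; P(Defect=none, Line ∈ {L1, L2}) = 0.127 + 0.116 = 0.243.
P(Defect=none | Line ∈ {L1, L2}) = 0.243/0.814 = 0.29853.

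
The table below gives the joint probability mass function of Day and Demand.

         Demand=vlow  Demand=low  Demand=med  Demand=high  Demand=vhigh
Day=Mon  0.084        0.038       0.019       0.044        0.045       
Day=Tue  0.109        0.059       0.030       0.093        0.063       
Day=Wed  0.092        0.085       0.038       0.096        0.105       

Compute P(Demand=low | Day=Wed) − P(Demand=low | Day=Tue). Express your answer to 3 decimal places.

P(Day=Wed) = 0.092 + 0.085 + 0.038 + 0.096 + 0.105 = 0.416; P(Demand=low | Day=Wed) = 0.085/0.416 = 0.2043.
P(Day=Tue) = 0.109 + 0.059 + 0.030 + 0.093 + 0.063 = 0.354; P(Demand=low | Day=Tue) = 0.059/0.354 = 0.1667.
Difference = 0.038.

0.038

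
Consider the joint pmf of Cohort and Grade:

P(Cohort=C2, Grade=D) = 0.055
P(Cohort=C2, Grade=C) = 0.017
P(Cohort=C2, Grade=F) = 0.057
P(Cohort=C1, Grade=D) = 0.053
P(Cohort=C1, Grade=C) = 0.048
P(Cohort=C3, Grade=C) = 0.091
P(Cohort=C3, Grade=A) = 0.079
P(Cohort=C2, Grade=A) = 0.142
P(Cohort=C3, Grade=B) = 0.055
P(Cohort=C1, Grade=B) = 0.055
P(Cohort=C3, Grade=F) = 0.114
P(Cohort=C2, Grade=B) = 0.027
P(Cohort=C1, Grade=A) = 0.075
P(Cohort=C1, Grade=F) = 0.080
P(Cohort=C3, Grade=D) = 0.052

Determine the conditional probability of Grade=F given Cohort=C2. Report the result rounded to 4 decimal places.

P(Cohort=C2) = 0.142 + 0.027 + 0.017 + 0.055 + 0.057 = 0.298.
P(Grade=F | Cohort=C2) = 0.057/0.298 = 0.1913.

0.1913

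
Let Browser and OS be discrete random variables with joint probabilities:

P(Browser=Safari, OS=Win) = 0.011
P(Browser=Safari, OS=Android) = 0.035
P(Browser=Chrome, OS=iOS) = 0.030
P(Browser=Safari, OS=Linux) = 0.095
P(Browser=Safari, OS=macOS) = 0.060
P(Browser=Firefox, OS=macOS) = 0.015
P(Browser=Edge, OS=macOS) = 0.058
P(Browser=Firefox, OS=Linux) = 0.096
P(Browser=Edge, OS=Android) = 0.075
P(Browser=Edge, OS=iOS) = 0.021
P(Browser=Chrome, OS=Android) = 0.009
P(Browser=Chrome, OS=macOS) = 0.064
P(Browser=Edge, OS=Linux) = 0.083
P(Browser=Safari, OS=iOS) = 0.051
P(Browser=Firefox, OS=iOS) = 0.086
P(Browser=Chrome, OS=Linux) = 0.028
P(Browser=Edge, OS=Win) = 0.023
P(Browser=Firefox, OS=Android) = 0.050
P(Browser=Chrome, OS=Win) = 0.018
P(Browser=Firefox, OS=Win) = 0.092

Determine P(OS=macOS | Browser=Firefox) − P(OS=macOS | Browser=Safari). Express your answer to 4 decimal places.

-0.1938

P(Browser=Firefox) = 0.092 + 0.015 + 0.096 + 0.086 + 0.050 = 0.339; P(OS=macOS | Browser=Firefox) = 0.015/0.339 = 0.04425.
P(Browser=Safari) = 0.011 + 0.060 + 0.095 + 0.051 + 0.035 = 0.252; P(OS=macOS | Browser=Safari) = 0.060/0.252 = 0.23810.
Difference = -0.1938.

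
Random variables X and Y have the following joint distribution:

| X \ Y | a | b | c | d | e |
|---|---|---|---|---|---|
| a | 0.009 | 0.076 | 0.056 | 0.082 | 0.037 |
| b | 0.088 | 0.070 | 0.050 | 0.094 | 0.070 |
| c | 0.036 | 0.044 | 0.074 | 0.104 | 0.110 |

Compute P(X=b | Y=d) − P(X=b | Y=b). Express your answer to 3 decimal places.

-0.033

P(Y=d) = 0.082 + 0.094 + 0.104 = 0.280; P(X=b | Y=d) = 0.094/0.280 = 0.3357.
P(Y=b) = 0.076 + 0.070 + 0.044 = 0.190; P(X=b | Y=b) = 0.070/0.190 = 0.3684.
Difference = -0.033.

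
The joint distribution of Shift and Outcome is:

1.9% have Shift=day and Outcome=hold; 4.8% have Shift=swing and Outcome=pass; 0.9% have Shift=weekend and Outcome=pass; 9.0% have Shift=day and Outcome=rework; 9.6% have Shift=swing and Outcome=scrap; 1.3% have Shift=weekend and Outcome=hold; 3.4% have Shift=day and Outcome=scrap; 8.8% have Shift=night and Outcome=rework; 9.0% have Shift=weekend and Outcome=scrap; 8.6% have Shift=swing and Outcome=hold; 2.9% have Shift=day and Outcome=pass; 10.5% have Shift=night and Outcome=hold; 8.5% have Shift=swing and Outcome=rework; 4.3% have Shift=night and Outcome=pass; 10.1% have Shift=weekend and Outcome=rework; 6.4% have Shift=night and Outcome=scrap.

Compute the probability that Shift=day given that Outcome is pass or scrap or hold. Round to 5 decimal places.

P(Outcome=pass) = 0.029 + 0.048 + 0.043 + 0.009 = 0.129.
P(Outcome=scrap) = 0.034 + 0.096 + 0.064 + 0.090 = 0.284.
P(Outcome=hold) = 0.019 + 0.086 + 0.105 + 0.013 = 0.223.
P(Outcome ∈ {pass, scrap, hold}) = 0.129 + 0.284 + 0.223 = 0.636; P(Shift=day, Outcome ∈ {pass, scrap, hold}) = 0.029 + 0.034 + 0.019 = 0.082.
P(Shift=day | Outcome ∈ {pass, scrap, hold}) = 0.082/0.636 = 0.12893.

0.12893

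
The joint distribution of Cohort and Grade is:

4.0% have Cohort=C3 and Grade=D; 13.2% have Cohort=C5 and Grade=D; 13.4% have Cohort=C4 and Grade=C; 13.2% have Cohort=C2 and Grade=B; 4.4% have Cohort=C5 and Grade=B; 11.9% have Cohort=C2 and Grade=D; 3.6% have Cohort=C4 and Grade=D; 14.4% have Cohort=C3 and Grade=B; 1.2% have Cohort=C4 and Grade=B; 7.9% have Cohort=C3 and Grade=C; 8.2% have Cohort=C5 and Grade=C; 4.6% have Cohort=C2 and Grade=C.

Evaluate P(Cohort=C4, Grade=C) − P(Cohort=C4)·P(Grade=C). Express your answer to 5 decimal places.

P(Cohort=C4) = 0.012 + 0.134 + 0.036 = 0.182.
P(Grade=C) = 0.046 + 0.079 + 0.134 + 0.082 = 0.341.
P(Cohort=C4, Grade=C) − P(Cohort=C4)P(Grade=C) = 0.134 − 0.182×0.341 = 0.07194.

0.07194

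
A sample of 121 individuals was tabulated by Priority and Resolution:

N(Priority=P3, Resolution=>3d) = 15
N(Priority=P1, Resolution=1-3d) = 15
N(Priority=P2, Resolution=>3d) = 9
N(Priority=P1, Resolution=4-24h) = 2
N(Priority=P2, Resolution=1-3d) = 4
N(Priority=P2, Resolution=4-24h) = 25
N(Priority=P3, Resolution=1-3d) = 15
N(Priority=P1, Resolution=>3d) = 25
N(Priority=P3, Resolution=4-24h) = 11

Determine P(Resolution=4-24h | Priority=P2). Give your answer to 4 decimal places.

Total with Priority=P2: 25 + 4 + 9 = 38.
P(Resolution=4-24h | Priority=P2) = 25/38 = 0.6579.

0.6579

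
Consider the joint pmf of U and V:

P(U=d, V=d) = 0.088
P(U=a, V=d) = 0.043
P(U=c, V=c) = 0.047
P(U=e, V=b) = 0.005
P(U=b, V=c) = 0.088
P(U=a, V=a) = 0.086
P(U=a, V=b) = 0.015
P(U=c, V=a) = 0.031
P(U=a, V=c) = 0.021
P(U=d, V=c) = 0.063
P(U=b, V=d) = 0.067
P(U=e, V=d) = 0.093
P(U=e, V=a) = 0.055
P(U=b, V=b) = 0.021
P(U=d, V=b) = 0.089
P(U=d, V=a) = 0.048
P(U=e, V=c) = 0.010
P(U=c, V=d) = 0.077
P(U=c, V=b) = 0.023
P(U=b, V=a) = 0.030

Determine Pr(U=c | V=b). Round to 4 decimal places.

P(V=b) = 0.015 + 0.021 + 0.023 + 0.089 + 0.005 = 0.153.
P(U=c | V=b) = 0.023/0.153 = 0.1503.

0.1503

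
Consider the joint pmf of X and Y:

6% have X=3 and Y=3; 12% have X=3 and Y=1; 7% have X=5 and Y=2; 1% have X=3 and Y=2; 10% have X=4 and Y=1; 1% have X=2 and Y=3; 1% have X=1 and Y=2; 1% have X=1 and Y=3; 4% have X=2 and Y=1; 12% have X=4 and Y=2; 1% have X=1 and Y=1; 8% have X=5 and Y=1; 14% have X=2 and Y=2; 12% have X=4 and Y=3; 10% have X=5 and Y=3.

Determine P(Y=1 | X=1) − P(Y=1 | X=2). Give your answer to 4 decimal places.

0.1228

P(X=1) = 0.01 + 0.01 + 0.01 = 0.03; P(Y=1 | X=1) = 0.01/0.03 = 0.33333.
P(X=2) = 0.04 + 0.14 + 0.01 = 0.19; P(Y=1 | X=2) = 0.04/0.19 = 0.21053.
Difference = 0.1228.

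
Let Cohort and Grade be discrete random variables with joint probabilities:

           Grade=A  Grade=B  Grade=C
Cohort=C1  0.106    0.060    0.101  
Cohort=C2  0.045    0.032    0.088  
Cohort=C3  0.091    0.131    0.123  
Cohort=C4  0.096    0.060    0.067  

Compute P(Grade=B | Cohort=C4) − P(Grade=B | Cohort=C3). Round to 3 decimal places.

-0.111

P(Cohort=C4) = 0.096 + 0.060 + 0.067 = 0.223; P(Grade=B | Cohort=C4) = 0.060/0.223 = 0.2691.
P(Cohort=C3) = 0.091 + 0.131 + 0.123 = 0.345; P(Grade=B | Cohort=C3) = 0.131/0.345 = 0.3797.
Difference = -0.111.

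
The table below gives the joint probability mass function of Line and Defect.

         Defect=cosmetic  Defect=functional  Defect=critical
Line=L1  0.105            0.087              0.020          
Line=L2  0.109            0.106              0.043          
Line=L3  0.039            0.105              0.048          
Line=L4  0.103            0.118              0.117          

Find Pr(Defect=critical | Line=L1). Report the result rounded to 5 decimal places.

P(Line=L1) = 0.105 + 0.087 + 0.020 = 0.212.
P(Defect=critical | Line=L1) = 0.020/0.212 = 0.09434.

0.09434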